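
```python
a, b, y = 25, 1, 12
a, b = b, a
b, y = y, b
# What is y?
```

Trace (tracking y):
a, b, y = (25, 1, 12)  # -> a = 25, b = 1, y = 12
a, b = (b, a)  # -> a = 1, b = 25
b, y = (y, b)  # -> b = 12, y = 25

Answer: 25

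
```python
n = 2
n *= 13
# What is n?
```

Trace (tracking n):
n = 2  # -> n = 2
n *= 13  # -> n = 26

Answer: 26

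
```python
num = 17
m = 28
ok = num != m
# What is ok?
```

Trace (tracking ok):
num = 17  # -> num = 17
m = 28  # -> m = 28
ok = num != m  # -> ok = True

Answer: True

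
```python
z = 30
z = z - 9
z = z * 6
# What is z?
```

Trace (tracking z):
z = 30  # -> z = 30
z = z - 9  # -> z = 21
z = z * 6  # -> z = 126

Answer: 126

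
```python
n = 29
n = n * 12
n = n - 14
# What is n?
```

Trace (tracking n):
n = 29  # -> n = 29
n = n * 12  # -> n = 348
n = n - 14  # -> n = 334

Answer: 334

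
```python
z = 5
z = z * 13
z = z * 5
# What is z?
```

Answer: 325

Derivation:
Trace (tracking z):
z = 5  # -> z = 5
z = z * 13  # -> z = 65
z = z * 5  # -> z = 325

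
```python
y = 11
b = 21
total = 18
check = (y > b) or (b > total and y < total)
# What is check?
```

Answer: True

Derivation:
Trace (tracking check):
y = 11  # -> y = 11
b = 21  # -> b = 21
total = 18  # -> total = 18
check = y > b or (b > total and y < total)  # -> check = True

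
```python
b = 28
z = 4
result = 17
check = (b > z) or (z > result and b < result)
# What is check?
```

Trace (tracking check):
b = 28  # -> b = 28
z = 4  # -> z = 4
result = 17  # -> result = 17
check = b > z or (z > result and b < result)  # -> check = True

Answer: True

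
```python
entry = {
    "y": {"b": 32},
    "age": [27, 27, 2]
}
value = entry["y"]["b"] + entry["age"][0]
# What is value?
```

Trace (tracking value):
entry = {'y': {'b': 32}, 'age': [27, 27, 2]}  # -> entry = {'y': {'b': 32}, 'age': [27, 27, 2]}
value = entry['y']['b'] + entry['age'][0]  # -> value = 59

Answer: 59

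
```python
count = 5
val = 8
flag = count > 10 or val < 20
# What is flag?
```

Answer: True

Derivation:
Trace (tracking flag):
count = 5  # -> count = 5
val = 8  # -> val = 8
flag = count > 10 or val < 20  # -> flag = True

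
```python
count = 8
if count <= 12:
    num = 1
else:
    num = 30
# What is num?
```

Trace (tracking num):
count = 8  # -> count = 8
if count <= 12:  # condition is True
    num = 1  # -> num = 1

Answer: 1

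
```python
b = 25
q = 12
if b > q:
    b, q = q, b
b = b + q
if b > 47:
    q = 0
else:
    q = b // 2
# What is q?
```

Trace (tracking q):
b = 25  # -> b = 25
q = 12  # -> q = 12
if b > q:  # condition is True
    b, q = (q, b)  # -> b = 12, q = 25
b = b + q  # -> b = 37
if b > 47:  # condition is False
else:
    q = b // 2  # -> q = 18

Answer: 18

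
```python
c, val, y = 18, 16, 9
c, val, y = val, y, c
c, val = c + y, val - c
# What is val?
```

Answer: -7

Derivation:
Trace (tracking val):
c, val, y = (18, 16, 9)  # -> c = 18, val = 16, y = 9
c, val, y = (val, y, c)  # -> c = 16, val = 9, y = 18
c, val = (c + y, val - c)  # -> c = 34, val = -7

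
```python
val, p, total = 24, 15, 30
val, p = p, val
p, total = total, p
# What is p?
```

Trace (tracking p):
val, p, total = (24, 15, 30)  # -> val = 24, p = 15, total = 30
val, p = (p, val)  # -> val = 15, p = 24
p, total = (total, p)  # -> p = 30, total = 24

Answer: 30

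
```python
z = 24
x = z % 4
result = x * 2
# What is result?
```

Answer: 0

Derivation:
Trace (tracking result):
z = 24  # -> z = 24
x = z % 4  # -> x = 0
result = x * 2  # -> result = 0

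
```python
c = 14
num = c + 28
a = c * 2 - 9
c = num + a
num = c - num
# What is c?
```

Answer: 61

Derivation:
Trace (tracking c):
c = 14  # -> c = 14
num = c + 28  # -> num = 42
a = c * 2 - 9  # -> a = 19
c = num + a  # -> c = 61
num = c - num  # -> num = 19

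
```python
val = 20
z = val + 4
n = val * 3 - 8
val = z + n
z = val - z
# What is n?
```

Answer: 52

Derivation:
Trace (tracking n):
val = 20  # -> val = 20
z = val + 4  # -> z = 24
n = val * 3 - 8  # -> n = 52
val = z + n  # -> val = 76
z = val - z  # -> z = 52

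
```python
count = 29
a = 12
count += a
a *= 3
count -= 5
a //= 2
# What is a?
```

Trace (tracking a):
count = 29  # -> count = 29
a = 12  # -> a = 12
count += a  # -> count = 41
a *= 3  # -> a = 36
count -= 5  # -> count = 36
a //= 2  # -> a = 18

Answer: 18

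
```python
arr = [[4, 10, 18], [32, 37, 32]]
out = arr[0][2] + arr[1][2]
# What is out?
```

Trace (tracking out):
arr = [[4, 10, 18], [32, 37, 32]]  # -> arr = [[4, 10, 18], [32, 37, 32]]
out = arr[0][2] + arr[1][2]  # -> out = 50

Answer: 50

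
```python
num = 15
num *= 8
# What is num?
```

Answer: 120

Derivation:
Trace (tracking num):
num = 15  # -> num = 15
num *= 8  # -> num = 120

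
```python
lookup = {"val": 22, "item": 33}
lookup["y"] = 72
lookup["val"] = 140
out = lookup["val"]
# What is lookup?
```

Answer: {'val': 140, 'item': 33, 'y': 72}

Derivation:
Trace (tracking lookup):
lookup = {'val': 22, 'item': 33}  # -> lookup = {'val': 22, 'item': 33}
lookup['y'] = 72  # -> lookup = {'val': 22, 'item': 33, 'y': 72}
lookup['val'] = 140  # -> lookup = {'val': 140, 'item': 33, 'y': 72}
out = lookup['val']  # -> out = 140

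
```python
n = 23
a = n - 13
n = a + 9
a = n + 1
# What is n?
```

Trace (tracking n):
n = 23  # -> n = 23
a = n - 13  # -> a = 10
n = a + 9  # -> n = 19
a = n + 1  # -> a = 20

Answer: 19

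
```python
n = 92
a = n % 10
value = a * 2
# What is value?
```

Trace (tracking value):
n = 92  # -> n = 92
a = n % 10  # -> a = 2
value = a * 2  # -> value = 4

Answer: 4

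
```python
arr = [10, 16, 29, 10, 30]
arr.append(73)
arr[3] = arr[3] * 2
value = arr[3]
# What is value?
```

Answer: 20

Derivation:
Trace (tracking value):
arr = [10, 16, 29, 10, 30]  # -> arr = [10, 16, 29, 10, 30]
arr.append(73)  # -> arr = [10, 16, 29, 10, 30, 73]
arr[3] = arr[3] * 2  # -> arr = [10, 16, 29, 20, 30, 73]
value = arr[3]  # -> value = 20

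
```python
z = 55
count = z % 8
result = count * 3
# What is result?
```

Answer: 21

Derivation:
Trace (tracking result):
z = 55  # -> z = 55
count = z % 8  # -> count = 7
result = count * 3  # -> result = 21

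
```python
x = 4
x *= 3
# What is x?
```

Answer: 12

Derivation:
Trace (tracking x):
x = 4  # -> x = 4
x *= 3  # -> x = 12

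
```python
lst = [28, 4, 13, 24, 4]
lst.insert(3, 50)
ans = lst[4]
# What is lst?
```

Answer: [28, 4, 13, 50, 24, 4]

Derivation:
Trace (tracking lst):
lst = [28, 4, 13, 24, 4]  # -> lst = [28, 4, 13, 24, 4]
lst.insert(3, 50)  # -> lst = [28, 4, 13, 50, 24, 4]
ans = lst[4]  # -> ans = 24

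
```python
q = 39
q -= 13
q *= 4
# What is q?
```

Answer: 104

Derivation:
Trace (tracking q):
q = 39  # -> q = 39
q -= 13  # -> q = 26
q *= 4  # -> q = 104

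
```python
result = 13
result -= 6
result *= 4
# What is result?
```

Trace (tracking result):
result = 13  # -> result = 13
result -= 6  # -> result = 7
result *= 4  # -> result = 28

Answer: 28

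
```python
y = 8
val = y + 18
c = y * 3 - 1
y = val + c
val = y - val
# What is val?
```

Answer: 23

Derivation:
Trace (tracking val):
y = 8  # -> y = 8
val = y + 18  # -> val = 26
c = y * 3 - 1  # -> c = 23
y = val + c  # -> y = 49
val = y - val  # -> val = 23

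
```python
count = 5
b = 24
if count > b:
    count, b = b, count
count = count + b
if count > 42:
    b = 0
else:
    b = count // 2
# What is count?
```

Trace (tracking count):
count = 5  # -> count = 5
b = 24  # -> b = 24
if count > b:  # condition is False
count = count + b  # -> count = 29
if count > 42:  # condition is False
else:
    b = count // 2  # -> b = 14

Answer: 29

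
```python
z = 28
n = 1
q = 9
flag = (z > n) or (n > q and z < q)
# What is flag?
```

Answer: True

Derivation:
Trace (tracking flag):
z = 28  # -> z = 28
n = 1  # -> n = 1
q = 9  # -> q = 9
flag = z > n or (n > q and z < q)  # -> flag = True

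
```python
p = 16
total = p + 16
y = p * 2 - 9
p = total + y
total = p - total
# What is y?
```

Answer: 23

Derivation:
Trace (tracking y):
p = 16  # -> p = 16
total = p + 16  # -> total = 32
y = p * 2 - 9  # -> y = 23
p = total + y  # -> p = 55
total = p - total  # -> total = 23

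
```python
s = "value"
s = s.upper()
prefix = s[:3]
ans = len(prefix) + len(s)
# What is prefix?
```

Trace (tracking prefix):
s = 'value'  # -> s = 'value'
s = s.upper()  # -> s = 'VALUE'
prefix = s[:3]  # -> prefix = 'VAL'
ans = len(prefix) + len(s)  # -> ans = 8

Answer: 'VAL'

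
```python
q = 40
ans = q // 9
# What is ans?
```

Answer: 4

Derivation:
Trace (tracking ans):
q = 40  # -> q = 40
ans = q // 9  # -> ans = 4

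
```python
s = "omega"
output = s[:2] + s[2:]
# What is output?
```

Trace (tracking output):
s = 'omega'  # -> s = 'omega'
output = s[:2] + s[2:]  # -> output = 'omega'

Answer: 'omega'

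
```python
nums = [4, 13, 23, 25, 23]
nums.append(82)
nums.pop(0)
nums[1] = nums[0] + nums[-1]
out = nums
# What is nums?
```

Answer: [13, 95, 25, 23, 82]

Derivation:
Trace (tracking nums):
nums = [4, 13, 23, 25, 23]  # -> nums = [4, 13, 23, 25, 23]
nums.append(82)  # -> nums = [4, 13, 23, 25, 23, 82]
nums.pop(0)  # -> nums = [13, 23, 25, 23, 82]
nums[1] = nums[0] + nums[-1]  # -> nums = [13, 95, 25, 23, 82]
out = nums  # -> out = [13, 95, 25, 23, 82]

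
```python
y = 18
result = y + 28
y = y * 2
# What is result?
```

Trace (tracking result):
y = 18  # -> y = 18
result = y + 28  # -> result = 46
y = y * 2  # -> y = 36

Answer: 46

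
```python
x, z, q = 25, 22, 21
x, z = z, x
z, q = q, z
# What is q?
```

Answer: 25

Derivation:
Trace (tracking q):
x, z, q = (25, 22, 21)  # -> x = 25, z = 22, q = 21
x, z = (z, x)  # -> x = 22, z = 25
z, q = (q, z)  # -> z = 21, q = 25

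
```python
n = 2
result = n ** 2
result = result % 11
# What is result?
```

Trace (tracking result):
n = 2  # -> n = 2
result = n ** 2  # -> result = 4
result = result % 11  # -> result = 4

Answer: 4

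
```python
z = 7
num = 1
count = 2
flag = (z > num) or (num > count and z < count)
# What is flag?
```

Trace (tracking flag):
z = 7  # -> z = 7
num = 1  # -> num = 1
count = 2  # -> count = 2
flag = z > num or (num > count and z < count)  # -> flag = True

Answer: True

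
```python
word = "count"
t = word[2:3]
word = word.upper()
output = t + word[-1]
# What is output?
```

Trace (tracking output):
word = 'count'  # -> word = 'count'
t = word[2:3]  # -> t = 'u'
word = word.upper()  # -> word = 'COUNT'
output = t + word[-1]  # -> output = 'uT'

Answer: 'uT'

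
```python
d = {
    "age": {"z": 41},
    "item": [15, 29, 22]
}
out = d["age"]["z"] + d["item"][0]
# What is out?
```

Answer: 56

Derivation:
Trace (tracking out):
d = {'age': {'z': 41}, 'item': [15, 29, 22]}  # -> d = {'age': {'z': 41}, 'item': [15, 29, 22]}
out = d['age']['z'] + d['item'][0]  # -> out = 56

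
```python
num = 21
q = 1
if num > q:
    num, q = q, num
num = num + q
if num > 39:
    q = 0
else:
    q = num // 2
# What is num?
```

Answer: 22

Derivation:
Trace (tracking num):
num = 21  # -> num = 21
q = 1  # -> q = 1
if num > q:  # condition is True
    num, q = (q, num)  # -> num = 1, q = 21
num = num + q  # -> num = 22
if num > 39:  # condition is False
else:
    q = num // 2  # -> q = 11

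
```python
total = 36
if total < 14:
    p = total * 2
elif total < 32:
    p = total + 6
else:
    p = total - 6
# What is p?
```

Trace (tracking p):
total = 36  # -> total = 36
if total < 14:  # condition is False
elif total < 32:  # condition is False
else:
    p = total - 6  # -> p = 30

Answer: 30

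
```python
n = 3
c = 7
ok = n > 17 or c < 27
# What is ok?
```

Trace (tracking ok):
n = 3  # -> n = 3
c = 7  # -> c = 7
ok = n > 17 or c < 27  # -> ok = True

Answer: True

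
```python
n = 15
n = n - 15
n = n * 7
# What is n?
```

Trace (tracking n):
n = 15  # -> n = 15
n = n - 15  # -> n = 0
n = n * 7  # -> n = 0

Answer: 0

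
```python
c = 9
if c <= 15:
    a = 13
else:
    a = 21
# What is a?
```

Answer: 13

Derivation:
Trace (tracking a):
c = 9  # -> c = 9
if c <= 15:  # condition is True
    a = 13  # -> a = 13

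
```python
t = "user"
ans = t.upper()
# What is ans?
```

Trace (tracking ans):
t = 'user'  # -> t = 'user'
ans = t.upper()  # -> ans = 'USER'

Answer: 'USER'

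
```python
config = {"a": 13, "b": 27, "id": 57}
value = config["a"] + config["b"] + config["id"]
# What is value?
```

Trace (tracking value):
config = {'a': 13, 'b': 27, 'id': 57}  # -> config = {'a': 13, 'b': 27, 'id': 57}
value = config['a'] + config['b'] + config['id']  # -> value = 97

Answer: 97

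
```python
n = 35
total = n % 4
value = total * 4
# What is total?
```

Trace (tracking total):
n = 35  # -> n = 35
total = n % 4  # -> total = 3
value = total * 4  # -> value = 12

Answer: 3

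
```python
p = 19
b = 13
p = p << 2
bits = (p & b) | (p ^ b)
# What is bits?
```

Trace (tracking bits):
p = 19  # -> p = 19
b = 13  # -> b = 13
p = p << 2  # -> p = 76
bits = p & b | p ^ b  # -> bits = 77

Answer: 77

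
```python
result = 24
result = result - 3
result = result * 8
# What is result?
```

Answer: 168

Derivation:
Trace (tracking result):
result = 24  # -> result = 24
result = result - 3  # -> result = 21
result = result * 8  # -> result = 168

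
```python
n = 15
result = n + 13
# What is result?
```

Trace (tracking result):
n = 15  # -> n = 15
result = n + 13  # -> result = 28

Answer: 28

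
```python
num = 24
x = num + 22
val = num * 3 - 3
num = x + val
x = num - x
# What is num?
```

Answer: 115

Derivation:
Trace (tracking num):
num = 24  # -> num = 24
x = num + 22  # -> x = 46
val = num * 3 - 3  # -> val = 69
num = x + val  # -> num = 115
x = num - x  # -> x = 69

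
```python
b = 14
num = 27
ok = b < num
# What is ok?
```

Trace (tracking ok):
b = 14  # -> b = 14
num = 27  # -> num = 27
ok = b < num  # -> ok = True

Answer: True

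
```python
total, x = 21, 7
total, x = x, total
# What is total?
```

Answer: 7

Derivation:
Trace (tracking total):
total, x = (21, 7)  # -> total = 21, x = 7
total, x = (x, total)  # -> total = 7, x = 21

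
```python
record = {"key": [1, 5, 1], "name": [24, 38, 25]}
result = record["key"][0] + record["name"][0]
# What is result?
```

Answer: 25

Derivation:
Trace (tracking result):
record = {'key': [1, 5, 1], 'name': [24, 38, 25]}  # -> record = {'key': [1, 5, 1], 'name': [24, 38, 25]}
result = record['key'][0] + record['name'][0]  # -> result = 25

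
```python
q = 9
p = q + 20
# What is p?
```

Trace (tracking p):
q = 9  # -> q = 9
p = q + 20  # -> p = 29

Answer: 29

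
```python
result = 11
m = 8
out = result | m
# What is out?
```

Trace (tracking out):
result = 11  # -> result = 11
m = 8  # -> m = 8
out = result | m  # -> out = 11

Answer: 11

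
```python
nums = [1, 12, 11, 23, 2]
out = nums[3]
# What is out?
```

Answer: 23

Derivation:
Trace (tracking out):
nums = [1, 12, 11, 23, 2]  # -> nums = [1, 12, 11, 23, 2]
out = nums[3]  # -> out = 23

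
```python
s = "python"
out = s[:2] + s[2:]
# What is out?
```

Answer: 'python'

Derivation:
Trace (tracking out):
s = 'python'  # -> s = 'python'
out = s[:2] + s[2:]  # -> out = 'python'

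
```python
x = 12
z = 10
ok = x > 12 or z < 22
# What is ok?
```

Trace (tracking ok):
x = 12  # -> x = 12
z = 10  # -> z = 10
ok = x > 12 or z < 22  # -> ok = True

Answer: True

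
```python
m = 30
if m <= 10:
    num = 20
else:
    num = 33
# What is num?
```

Answer: 33

Derivation:
Trace (tracking num):
m = 30  # -> m = 30
if m <= 10:  # condition is False
else:
    num = 33  # -> num = 33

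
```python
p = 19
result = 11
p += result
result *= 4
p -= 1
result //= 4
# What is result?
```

Trace (tracking result):
p = 19  # -> p = 19
result = 11  # -> result = 11
p += result  # -> p = 30
result *= 4  # -> result = 44
p -= 1  # -> p = 29
result //= 4  # -> result = 11

Answer: 11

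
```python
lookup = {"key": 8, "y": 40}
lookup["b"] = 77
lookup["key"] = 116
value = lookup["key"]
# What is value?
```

Trace (tracking value):
lookup = {'key': 8, 'y': 40}  # -> lookup = {'key': 8, 'y': 40}
lookup['b'] = 77  # -> lookup = {'key': 8, 'y': 40, 'b': 77}
lookup['key'] = 116  # -> lookup = {'key': 116, 'y': 40, 'b': 77}
value = lookup['key']  # -> value = 116

Answer: 116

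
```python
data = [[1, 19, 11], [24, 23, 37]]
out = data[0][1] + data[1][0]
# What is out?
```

Answer: 43

Derivation:
Trace (tracking out):
data = [[1, 19, 11], [24, 23, 37]]  # -> data = [[1, 19, 11], [24, 23, 37]]
out = data[0][1] + data[1][0]  # -> out = 43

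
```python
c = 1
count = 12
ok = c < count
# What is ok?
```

Answer: True

Derivation:
Trace (tracking ok):
c = 1  # -> c = 1
count = 12  # -> count = 12
ok = c < count  # -> ok = True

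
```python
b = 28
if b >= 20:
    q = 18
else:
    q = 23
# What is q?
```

Answer: 18

Derivation:
Trace (tracking q):
b = 28  # -> b = 28
if b >= 20:  # condition is True
    q = 18  # -> q = 18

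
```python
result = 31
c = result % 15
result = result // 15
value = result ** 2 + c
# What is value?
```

Answer: 5

Derivation:
Trace (tracking value):
result = 31  # -> result = 31
c = result % 15  # -> c = 1
result = result // 15  # -> result = 2
value = result ** 2 + c  # -> value = 5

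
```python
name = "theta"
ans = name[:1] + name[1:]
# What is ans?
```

Answer: 'theta'

Derivation:
Trace (tracking ans):
name = 'theta'  # -> name = 'theta'
ans = name[:1] + name[1:]  # -> ans = 'theta'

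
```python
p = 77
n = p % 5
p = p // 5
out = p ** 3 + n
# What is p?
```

Answer: 15

Derivation:
Trace (tracking p):
p = 77  # -> p = 77
n = p % 5  # -> n = 2
p = p // 5  # -> p = 15
out = p ** 3 + n  # -> out = 3377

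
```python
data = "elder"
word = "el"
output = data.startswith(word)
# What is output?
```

Trace (tracking output):
data = 'elder'  # -> data = 'elder'
word = 'el'  # -> word = 'el'
output = data.startswith(word)  # -> output = True

Answer: True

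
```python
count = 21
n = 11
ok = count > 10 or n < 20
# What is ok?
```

Trace (tracking ok):
count = 21  # -> count = 21
n = 11  # -> n = 11
ok = count > 10 or n < 20  # -> ok = True

Answer: True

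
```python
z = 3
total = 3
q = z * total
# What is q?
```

Answer: 9

Derivation:
Trace (tracking q):
z = 3  # -> z = 3
total = 3  # -> total = 3
q = z * total  # -> q = 9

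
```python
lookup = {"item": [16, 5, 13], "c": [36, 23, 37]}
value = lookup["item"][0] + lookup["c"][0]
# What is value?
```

Answer: 52

Derivation:
Trace (tracking value):
lookup = {'item': [16, 5, 13], 'c': [36, 23, 37]}  # -> lookup = {'item': [16, 5, 13], 'c': [36, 23, 37]}
value = lookup['item'][0] + lookup['c'][0]  # -> value = 52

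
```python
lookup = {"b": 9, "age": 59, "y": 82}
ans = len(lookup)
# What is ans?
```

Trace (tracking ans):
lookup = {'b': 9, 'age': 59, 'y': 82}  # -> lookup = {'b': 9, 'age': 59, 'y': 82}
ans = len(lookup)  # -> ans = 3

Answer: 3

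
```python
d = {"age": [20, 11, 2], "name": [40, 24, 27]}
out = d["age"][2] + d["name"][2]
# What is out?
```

Trace (tracking out):
d = {'age': [20, 11, 2], 'name': [40, 24, 27]}  # -> d = {'age': [20, 11, 2], 'name': [40, 24, 27]}
out = d['age'][2] + d['name'][2]  # -> out = 29

Answer: 29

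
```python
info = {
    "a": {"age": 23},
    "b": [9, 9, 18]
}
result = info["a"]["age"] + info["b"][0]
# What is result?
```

Trace (tracking result):
info = {'a': {'age': 23}, 'b': [9, 9, 18]}  # -> info = {'a': {'age': 23}, 'b': [9, 9, 18]}
result = info['a']['age'] + info['b'][0]  # -> result = 32

Answer: 32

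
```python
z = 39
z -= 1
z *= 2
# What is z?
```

Trace (tracking z):
z = 39  # -> z = 39
z -= 1  # -> z = 38
z *= 2  # -> z = 76

Answer: 76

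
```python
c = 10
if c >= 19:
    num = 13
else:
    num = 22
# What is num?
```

Trace (tracking num):
c = 10  # -> c = 10
if c >= 19:  # condition is False
else:
    num = 22  # -> num = 22

Answer: 22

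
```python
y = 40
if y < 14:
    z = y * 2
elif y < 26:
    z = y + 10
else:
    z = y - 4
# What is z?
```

Answer: 36

Derivation:
Trace (tracking z):
y = 40  # -> y = 40
if y < 14:  # condition is False
elif y < 26:  # condition is False
else:
    z = y - 4  # -> z = 36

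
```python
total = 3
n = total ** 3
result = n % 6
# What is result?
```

Answer: 3

Derivation:
Trace (tracking result):
total = 3  # -> total = 3
n = total ** 3  # -> n = 27
result = n % 6  # -> result = 3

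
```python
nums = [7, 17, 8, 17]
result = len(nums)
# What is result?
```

Answer: 4

Derivation:
Trace (tracking result):
nums = [7, 17, 8, 17]  # -> nums = [7, 17, 8, 17]
result = len(nums)  # -> result = 4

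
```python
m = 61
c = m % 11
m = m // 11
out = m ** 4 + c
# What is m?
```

Answer: 5

Derivation:
Trace (tracking m):
m = 61  # -> m = 61
c = m % 11  # -> c = 6
m = m // 11  # -> m = 5
out = m ** 4 + c  # -> out = 631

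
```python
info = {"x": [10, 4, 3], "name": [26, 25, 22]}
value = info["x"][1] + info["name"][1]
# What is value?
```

Trace (tracking value):
info = {'x': [10, 4, 3], 'name': [26, 25, 22]}  # -> info = {'x': [10, 4, 3], 'name': [26, 25, 22]}
value = info['x'][1] + info['name'][1]  # -> value = 29

Answer: 29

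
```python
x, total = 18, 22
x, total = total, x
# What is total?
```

Answer: 18

Derivation:
Trace (tracking total):
x, total = (18, 22)  # -> x = 18, total = 22
x, total = (total, x)  # -> x = 22, total = 18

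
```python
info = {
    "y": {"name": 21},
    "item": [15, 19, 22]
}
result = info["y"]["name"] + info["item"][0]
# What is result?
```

Trace (tracking result):
info = {'y': {'name': 21}, 'item': [15, 19, 22]}  # -> info = {'y': {'name': 21}, 'item': [15, 19, 22]}
result = info['y']['name'] + info['item'][0]  # -> result = 36

Answer: 36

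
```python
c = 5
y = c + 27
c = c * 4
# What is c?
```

Trace (tracking c):
c = 5  # -> c = 5
y = c + 27  # -> y = 32
c = c * 4  # -> c = 20

Answer: 20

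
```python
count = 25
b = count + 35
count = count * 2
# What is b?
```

Answer: 60

Derivation:
Trace (tracking b):
count = 25  # -> count = 25
b = count + 35  # -> b = 60
count = count * 2  # -> count = 50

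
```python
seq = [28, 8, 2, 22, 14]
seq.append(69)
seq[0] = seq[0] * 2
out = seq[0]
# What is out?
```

Answer: 56

Derivation:
Trace (tracking out):
seq = [28, 8, 2, 22, 14]  # -> seq = [28, 8, 2, 22, 14]
seq.append(69)  # -> seq = [28, 8, 2, 22, 14, 69]
seq[0] = seq[0] * 2  # -> seq = [56, 8, 2, 22, 14, 69]
out = seq[0]  # -> out = 56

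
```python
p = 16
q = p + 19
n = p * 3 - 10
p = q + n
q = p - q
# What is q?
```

Trace (tracking q):
p = 16  # -> p = 16
q = p + 19  # -> q = 35
n = p * 3 - 10  # -> n = 38
p = q + n  # -> p = 73
q = p - q  # -> q = 38

Answer: 38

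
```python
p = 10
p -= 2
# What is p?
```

Answer: 8

Derivation:
Trace (tracking p):
p = 10  # -> p = 10
p -= 2  # -> p = 8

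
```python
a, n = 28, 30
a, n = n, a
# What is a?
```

Answer: 30

Derivation:
Trace (tracking a):
a, n = (28, 30)  # -> a = 28, n = 30
a, n = (n, a)  # -> a = 30, n = 28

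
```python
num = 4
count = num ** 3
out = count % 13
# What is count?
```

Trace (tracking count):
num = 4  # -> num = 4
count = num ** 3  # -> count = 64
out = count % 13  # -> out = 12

Answer: 64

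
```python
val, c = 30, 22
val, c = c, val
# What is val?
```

Answer: 22

Derivation:
Trace (tracking val):
val, c = (30, 22)  # -> val = 30, c = 22
val, c = (c, val)  # -> val = 22, c = 30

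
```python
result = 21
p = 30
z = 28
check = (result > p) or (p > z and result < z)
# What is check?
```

Trace (tracking check):
result = 21  # -> result = 21
p = 30  # -> p = 30
z = 28  # -> z = 28
check = result > p or (p > z and result < z)  # -> check = True

Answer: True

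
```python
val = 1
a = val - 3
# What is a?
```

Trace (tracking a):
val = 1  # -> val = 1
a = val - 3  # -> a = -2

Answer: -2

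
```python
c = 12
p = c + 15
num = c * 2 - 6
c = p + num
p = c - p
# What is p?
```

Trace (tracking p):
c = 12  # -> c = 12
p = c + 15  # -> p = 27
num = c * 2 - 6  # -> num = 18
c = p + num  # -> c = 45
p = c - p  # -> p = 18

Answer: 18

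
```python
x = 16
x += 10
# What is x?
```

Trace (tracking x):
x = 16  # -> x = 16
x += 10  # -> x = 26

Answer: 26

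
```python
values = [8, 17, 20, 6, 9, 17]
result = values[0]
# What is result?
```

Answer: 8

Derivation:
Trace (tracking result):
values = [8, 17, 20, 6, 9, 17]  # -> values = [8, 17, 20, 6, 9, 17]
result = values[0]  # -> result = 8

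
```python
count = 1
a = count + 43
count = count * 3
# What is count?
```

Trace (tracking count):
count = 1  # -> count = 1
a = count + 43  # -> a = 44
count = count * 3  # -> count = 3

Answer: 3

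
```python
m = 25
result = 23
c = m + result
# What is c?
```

Answer: 48

Derivation:
Trace (tracking c):
m = 25  # -> m = 25
result = 23  # -> result = 23
c = m + result  # -> c = 48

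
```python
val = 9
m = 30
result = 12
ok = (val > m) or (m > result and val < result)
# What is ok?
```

Trace (tracking ok):
val = 9  # -> val = 9
m = 30  # -> m = 30
result = 12  # -> result = 12
ok = val > m or (m > result and val < result)  # -> ok = True

Answer: True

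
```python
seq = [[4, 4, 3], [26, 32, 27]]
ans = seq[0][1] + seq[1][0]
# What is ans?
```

Trace (tracking ans):
seq = [[4, 4, 3], [26, 32, 27]]  # -> seq = [[4, 4, 3], [26, 32, 27]]
ans = seq[0][1] + seq[1][0]  # -> ans = 30

Answer: 30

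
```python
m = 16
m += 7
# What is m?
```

Trace (tracking m):
m = 16  # -> m = 16
m += 7  # -> m = 23

Answer: 23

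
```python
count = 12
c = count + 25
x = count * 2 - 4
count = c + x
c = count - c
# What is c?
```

Answer: 20

Derivation:
Trace (tracking c):
count = 12  # -> count = 12
c = count + 25  # -> c = 37
x = count * 2 - 4  # -> x = 20
count = c + x  # -> count = 57
c = count - c  # -> c = 20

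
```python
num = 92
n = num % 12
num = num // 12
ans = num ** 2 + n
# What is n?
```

Trace (tracking n):
num = 92  # -> num = 92
n = num % 12  # -> n = 8
num = num // 12  # -> num = 7
ans = num ** 2 + n  # -> ans = 57

Answer: 8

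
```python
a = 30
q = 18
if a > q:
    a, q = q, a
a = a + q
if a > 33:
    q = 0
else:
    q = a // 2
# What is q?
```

Trace (tracking q):
a = 30  # -> a = 30
q = 18  # -> q = 18
if a > q:  # condition is True
    a, q = (q, a)  # -> a = 18, q = 30
a = a + q  # -> a = 48
if a > 33:  # condition is True
    q = 0  # -> q = 0

Answer: 0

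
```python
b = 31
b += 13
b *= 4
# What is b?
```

Answer: 176

Derivation:
Trace (tracking b):
b = 31  # -> b = 31
b += 13  # -> b = 44
b *= 4  # -> b = 176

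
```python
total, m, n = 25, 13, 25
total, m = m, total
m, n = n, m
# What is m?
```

Answer: 25

Derivation:
Trace (tracking m):
total, m, n = (25, 13, 25)  # -> total = 25, m = 13, n = 25
total, m = (m, total)  # -> total = 13, m = 25
m, n = (n, m)  # -> m = 25, n = 25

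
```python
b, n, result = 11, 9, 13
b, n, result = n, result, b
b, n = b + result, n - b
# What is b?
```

Trace (tracking b):
b, n, result = (11, 9, 13)  # -> b = 11, n = 9, result = 13
b, n, result = (n, result, b)  # -> b = 9, n = 13, result = 11
b, n = (b + result, n - b)  # -> b = 20, n = 4

Answer: 20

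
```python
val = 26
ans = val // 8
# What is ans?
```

Trace (tracking ans):
val = 26  # -> val = 26
ans = val // 8  # -> ans = 3

Answer: 3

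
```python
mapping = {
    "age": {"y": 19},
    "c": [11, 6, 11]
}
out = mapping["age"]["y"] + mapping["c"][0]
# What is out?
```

Answer: 30

Derivation:
Trace (tracking out):
mapping = {'age': {'y': 19}, 'c': [11, 6, 11]}  # -> mapping = {'age': {'y': 19}, 'c': [11, 6, 11]}
out = mapping['age']['y'] + mapping['c'][0]  # -> out = 30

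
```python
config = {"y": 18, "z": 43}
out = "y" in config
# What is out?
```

Answer: True

Derivation:
Trace (tracking out):
config = {'y': 18, 'z': 43}  # -> config = {'y': 18, 'z': 43}
out = 'y' in config  # -> out = True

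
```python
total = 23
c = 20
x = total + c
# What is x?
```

Trace (tracking x):
total = 23  # -> total = 23
c = 20  # -> c = 20
x = total + c  # -> x = 43

Answer: 43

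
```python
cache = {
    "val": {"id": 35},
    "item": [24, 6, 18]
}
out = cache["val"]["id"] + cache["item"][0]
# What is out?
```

Answer: 59

Derivation:
Trace (tracking out):
cache = {'val': {'id': 35}, 'item': [24, 6, 18]}  # -> cache = {'val': {'id': 35}, 'item': [24, 6, 18]}
out = cache['val']['id'] + cache['item'][0]  # -> out = 59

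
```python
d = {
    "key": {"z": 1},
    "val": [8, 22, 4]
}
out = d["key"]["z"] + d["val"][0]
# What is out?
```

Answer: 9

Derivation:
Trace (tracking out):
d = {'key': {'z': 1}, 'val': [8, 22, 4]}  # -> d = {'key': {'z': 1}, 'val': [8, 22, 4]}
out = d['key']['z'] + d['val'][0]  # -> out = 9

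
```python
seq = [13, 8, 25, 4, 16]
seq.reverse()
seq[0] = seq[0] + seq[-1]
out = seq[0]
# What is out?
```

Trace (tracking out):
seq = [13, 8, 25, 4, 16]  # -> seq = [13, 8, 25, 4, 16]
seq.reverse()  # -> seq = [16, 4, 25, 8, 13]
seq[0] = seq[0] + seq[-1]  # -> seq = [29, 4, 25, 8, 13]
out = seq[0]  # -> out = 29

Answer: 29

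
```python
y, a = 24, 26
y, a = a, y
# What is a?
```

Answer: 24

Derivation:
Trace (tracking a):
y, a = (24, 26)  # -> y = 24, a = 26
y, a = (a, y)  # -> y = 26, a = 24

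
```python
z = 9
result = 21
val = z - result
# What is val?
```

Answer: -12

Derivation:
Trace (tracking val):
z = 9  # -> z = 9
result = 21  # -> result = 21
val = z - result  # -> val = -12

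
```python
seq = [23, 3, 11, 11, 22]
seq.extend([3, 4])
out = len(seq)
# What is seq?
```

Trace (tracking seq):
seq = [23, 3, 11, 11, 22]  # -> seq = [23, 3, 11, 11, 22]
seq.extend([3, 4])  # -> seq = [23, 3, 11, 11, 22, 3, 4]
out = len(seq)  # -> out = 7

Answer: [23, 3, 11, 11, 22, 3, 4]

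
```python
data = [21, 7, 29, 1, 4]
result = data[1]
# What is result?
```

Answer: 7

Derivation:
Trace (tracking result):
data = [21, 7, 29, 1, 4]  # -> data = [21, 7, 29, 1, 4]
result = data[1]  # -> result = 7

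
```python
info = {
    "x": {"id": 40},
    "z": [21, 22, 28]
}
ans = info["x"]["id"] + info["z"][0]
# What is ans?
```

Answer: 61

Derivation:
Trace (tracking ans):
info = {'x': {'id': 40}, 'z': [21, 22, 28]}  # -> info = {'x': {'id': 40}, 'z': [21, 22, 28]}
ans = info['x']['id'] + info['z'][0]  # -> ans = 61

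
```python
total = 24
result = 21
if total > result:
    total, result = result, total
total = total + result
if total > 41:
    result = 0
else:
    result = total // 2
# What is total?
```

Trace (tracking total):
total = 24  # -> total = 24
result = 21  # -> result = 21
if total > result:  # condition is True
    total, result = (result, total)  # -> total = 21, result = 24
total = total + result  # -> total = 45
if total > 41:  # condition is True
    result = 0  # -> result = 0

Answer: 45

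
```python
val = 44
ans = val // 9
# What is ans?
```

Trace (tracking ans):
val = 44  # -> val = 44
ans = val // 9  # -> ans = 4

Answer: 4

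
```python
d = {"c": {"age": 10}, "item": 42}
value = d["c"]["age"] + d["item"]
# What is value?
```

Answer: 52

Derivation:
Trace (tracking value):
d = {'c': {'age': 10}, 'item': 42}  # -> d = {'c': {'age': 10}, 'item': 42}
value = d['c']['age'] + d['item']  # -> value = 52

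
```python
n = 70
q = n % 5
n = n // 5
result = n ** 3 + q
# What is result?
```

Trace (tracking result):
n = 70  # -> n = 70
q = n % 5  # -> q = 0
n = n // 5  # -> n = 14
result = n ** 3 + q  # -> result = 2744

Answer: 2744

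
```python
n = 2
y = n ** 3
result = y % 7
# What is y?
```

Trace (tracking y):
n = 2  # -> n = 2
y = n ** 3  # -> y = 8
result = y % 7  # -> result = 1

Answer: 8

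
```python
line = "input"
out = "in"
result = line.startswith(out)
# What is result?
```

Trace (tracking result):
line = 'input'  # -> line = 'input'
out = 'in'  # -> out = 'in'
result = line.startswith(out)  # -> result = True

Answer: True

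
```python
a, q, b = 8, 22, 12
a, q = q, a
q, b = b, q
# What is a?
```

Trace (tracking a):
a, q, b = (8, 22, 12)  # -> a = 8, q = 22, b = 12
a, q = (q, a)  # -> a = 22, q = 8
q, b = (b, q)  # -> q = 12, b = 8

Answer: 22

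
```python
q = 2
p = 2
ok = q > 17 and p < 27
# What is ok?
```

Answer: False

Derivation:
Trace (tracking ok):
q = 2  # -> q = 2
p = 2  # -> p = 2
ok = q > 17 and p < 27  # -> ok = False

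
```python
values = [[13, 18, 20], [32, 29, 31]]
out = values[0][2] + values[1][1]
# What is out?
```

Answer: 49

Derivation:
Trace (tracking out):
values = [[13, 18, 20], [32, 29, 31]]  # -> values = [[13, 18, 20], [32, 29, 31]]
out = values[0][2] + values[1][1]  # -> out = 49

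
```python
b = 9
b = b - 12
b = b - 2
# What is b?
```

Answer: -5

Derivation:
Trace (tracking b):
b = 9  # -> b = 9
b = b - 12  # -> b = -3
b = b - 2  # -> b = -5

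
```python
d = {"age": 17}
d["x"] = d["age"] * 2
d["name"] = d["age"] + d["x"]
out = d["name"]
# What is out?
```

Trace (tracking out):
d = {'age': 17}  # -> d = {'age': 17}
d['x'] = d['age'] * 2  # -> d = {'age': 17, 'x': 34}
d['name'] = d['age'] + d['x']  # -> d = {'age': 17, 'x': 34, 'name': 51}
out = d['name']  # -> out = 51

Answer: 51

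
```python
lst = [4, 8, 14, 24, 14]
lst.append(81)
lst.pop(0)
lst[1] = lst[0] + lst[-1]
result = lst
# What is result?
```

Answer: [8, 89, 24, 14, 81]

Derivation:
Trace (tracking result):
lst = [4, 8, 14, 24, 14]  # -> lst = [4, 8, 14, 24, 14]
lst.append(81)  # -> lst = [4, 8, 14, 24, 14, 81]
lst.pop(0)  # -> lst = [8, 14, 24, 14, 81]
lst[1] = lst[0] + lst[-1]  # -> lst = [8, 89, 24, 14, 81]
result = lst  # -> result = [8, 89, 24, 14, 81]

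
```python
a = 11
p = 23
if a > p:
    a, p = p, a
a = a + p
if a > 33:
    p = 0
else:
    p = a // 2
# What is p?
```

Answer: 0

Derivation:
Trace (tracking p):
a = 11  # -> a = 11
p = 23  # -> p = 23
if a > p:  # condition is False
a = a + p  # -> a = 34
if a > 33:  # condition is True
    p = 0  # -> p = 0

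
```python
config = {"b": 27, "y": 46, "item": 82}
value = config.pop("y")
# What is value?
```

Trace (tracking value):
config = {'b': 27, 'y': 46, 'item': 82}  # -> config = {'b': 27, 'y': 46, 'item': 82}
value = config.pop('y')  # -> value = 46

Answer: 46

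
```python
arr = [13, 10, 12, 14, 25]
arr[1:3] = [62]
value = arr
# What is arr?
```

Trace (tracking arr):
arr = [13, 10, 12, 14, 25]  # -> arr = [13, 10, 12, 14, 25]
arr[1:3] = [62]  # -> arr = [13, 62, 14, 25]
value = arr  # -> value = [13, 62, 14, 25]

Answer: [13, 62, 14, 25]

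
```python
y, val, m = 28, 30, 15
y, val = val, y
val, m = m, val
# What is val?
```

Trace (tracking val):
y, val, m = (28, 30, 15)  # -> y = 28, val = 30, m = 15
y, val = (val, y)  # -> y = 30, val = 28
val, m = (m, val)  # -> val = 15, m = 28

Answer: 15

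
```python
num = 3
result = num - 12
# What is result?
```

Answer: -9

Derivation:
Trace (tracking result):
num = 3  # -> num = 3
result = num - 12  # -> result = -9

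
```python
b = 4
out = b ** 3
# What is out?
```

Answer: 64

Derivation:
Trace (tracking out):
b = 4  # -> b = 4
out = b ** 3  # -> out = 64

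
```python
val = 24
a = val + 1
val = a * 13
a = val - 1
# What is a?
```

Answer: 324

Derivation:
Trace (tracking a):
val = 24  # -> val = 24
a = val + 1  # -> a = 25
val = a * 13  # -> val = 325
a = val - 1  # -> a = 324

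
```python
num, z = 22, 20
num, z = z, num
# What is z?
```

Trace (tracking z):
num, z = (22, 20)  # -> num = 22, z = 20
num, z = (z, num)  # -> num = 20, z = 22

Answer: 22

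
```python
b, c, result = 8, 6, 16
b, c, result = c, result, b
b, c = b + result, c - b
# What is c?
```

Trace (tracking c):
b, c, result = (8, 6, 16)  # -> b = 8, c = 6, result = 16
b, c, result = (c, result, b)  # -> b = 6, c = 16, result = 8
b, c = (b + result, c - b)  # -> b = 14, c = 10

Answer: 10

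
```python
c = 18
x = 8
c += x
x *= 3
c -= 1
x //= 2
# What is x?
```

Trace (tracking x):
c = 18  # -> c = 18
x = 8  # -> x = 8
c += x  # -> c = 26
x *= 3  # -> x = 24
c -= 1  # -> c = 25
x //= 2  # -> x = 12

Answer: 12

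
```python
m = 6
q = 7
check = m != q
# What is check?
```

Trace (tracking check):
m = 6  # -> m = 6
q = 7  # -> q = 7
check = m != q  # -> check = True

Answer: True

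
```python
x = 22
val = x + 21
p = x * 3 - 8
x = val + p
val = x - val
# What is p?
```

Answer: 58

Derivation:
Trace (tracking p):
x = 22  # -> x = 22
val = x + 21  # -> val = 43
p = x * 3 - 8  # -> p = 58
x = val + p  # -> x = 101
val = x - val  # -> val = 58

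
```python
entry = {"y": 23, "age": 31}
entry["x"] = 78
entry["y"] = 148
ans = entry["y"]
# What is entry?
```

Answer: {'y': 148, 'age': 31, 'x': 78}

Derivation:
Trace (tracking entry):
entry = {'y': 23, 'age': 31}  # -> entry = {'y': 23, 'age': 31}
entry['x'] = 78  # -> entry = {'y': 23, 'age': 31, 'x': 78}
entry['y'] = 148  # -> entry = {'y': 148, 'age': 31, 'x': 78}
ans = entry['y']  # -> ans = 148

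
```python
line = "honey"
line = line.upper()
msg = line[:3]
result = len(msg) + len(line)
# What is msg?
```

Trace (tracking msg):
line = 'honey'  # -> line = 'honey'
line = line.upper()  # -> line = 'HONEY'
msg = line[:3]  # -> msg = 'HON'
result = len(msg) + len(line)  # -> result = 8

Answer: 'HON'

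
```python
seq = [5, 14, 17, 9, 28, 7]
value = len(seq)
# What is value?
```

Trace (tracking value):
seq = [5, 14, 17, 9, 28, 7]  # -> seq = [5, 14, 17, 9, 28, 7]
value = len(seq)  # -> value = 6

Answer: 6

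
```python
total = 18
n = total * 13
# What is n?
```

Trace (tracking n):
total = 18  # -> total = 18
n = total * 13  # -> n = 234

Answer: 234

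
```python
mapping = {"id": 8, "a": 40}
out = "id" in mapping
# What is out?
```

Trace (tracking out):
mapping = {'id': 8, 'a': 40}  # -> mapping = {'id': 8, 'a': 40}
out = 'id' in mapping  # -> out = True

Answer: True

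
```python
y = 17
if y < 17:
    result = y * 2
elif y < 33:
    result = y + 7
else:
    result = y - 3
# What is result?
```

Trace (tracking result):
y = 17  # -> y = 17
if y < 17:  # condition is False
elif y < 33:  # condition is True
    result = y + 7  # -> result = 24

Answer: 24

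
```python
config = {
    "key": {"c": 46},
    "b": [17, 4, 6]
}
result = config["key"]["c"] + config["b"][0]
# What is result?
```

Answer: 63

Derivation:
Trace (tracking result):
config = {'key': {'c': 46}, 'b': [17, 4, 6]}  # -> config = {'key': {'c': 46}, 'b': [17, 4, 6]}
result = config['key']['c'] + config['b'][0]  # -> result = 63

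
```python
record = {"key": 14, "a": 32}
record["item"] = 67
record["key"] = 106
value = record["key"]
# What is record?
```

Trace (tracking record):
record = {'key': 14, 'a': 32}  # -> record = {'key': 14, 'a': 32}
record['item'] = 67  # -> record = {'key': 14, 'a': 32, 'item': 67}
record['key'] = 106  # -> record = {'key': 106, 'a': 32, 'item': 67}
value = record['key']  # -> value = 106

Answer: {'key': 106, 'a': 32, 'item': 67}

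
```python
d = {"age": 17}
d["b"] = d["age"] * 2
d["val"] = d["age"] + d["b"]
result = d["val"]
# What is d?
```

Answer: {'age': 17, 'b': 34, 'val': 51}

Derivation:
Trace (tracking d):
d = {'age': 17}  # -> d = {'age': 17}
d['b'] = d['age'] * 2  # -> d = {'age': 17, 'b': 34}
d['val'] = d['age'] + d['b']  # -> d = {'age': 17, 'b': 34, 'val': 51}
result = d['val']  # -> result = 51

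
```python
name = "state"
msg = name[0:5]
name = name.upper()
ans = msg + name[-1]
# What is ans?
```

Answer: 'stateE'

Derivation:
Trace (tracking ans):
name = 'state'  # -> name = 'state'
msg = name[0:5]  # -> msg = 'state'
name = name.upper()  # -> name = 'STATE'
ans = msg + name[-1]  # -> ans = 'stateE'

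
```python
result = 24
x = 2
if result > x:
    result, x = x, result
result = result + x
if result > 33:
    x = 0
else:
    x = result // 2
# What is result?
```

Trace (tracking result):
result = 24  # -> result = 24
x = 2  # -> x = 2
if result > x:  # condition is True
    result, x = (x, result)  # -> result = 2, x = 24
result = result + x  # -> result = 26
if result > 33:  # condition is False
else:
    x = result // 2  # -> x = 13

Answer: 26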